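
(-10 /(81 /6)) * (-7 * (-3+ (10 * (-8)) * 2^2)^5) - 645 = -492198909715435 /27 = -18229589248719.81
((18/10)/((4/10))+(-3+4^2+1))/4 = 37/8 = 4.62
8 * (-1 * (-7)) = 56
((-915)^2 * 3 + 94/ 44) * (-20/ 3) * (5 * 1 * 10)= -27628448500/ 33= -837225712.12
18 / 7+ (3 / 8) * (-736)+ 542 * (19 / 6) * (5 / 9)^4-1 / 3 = -15192314 / 137781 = -110.26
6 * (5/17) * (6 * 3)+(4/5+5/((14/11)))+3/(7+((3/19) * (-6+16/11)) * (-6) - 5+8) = 6529643/177905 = 36.70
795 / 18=265 / 6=44.17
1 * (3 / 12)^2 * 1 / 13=1 / 208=0.00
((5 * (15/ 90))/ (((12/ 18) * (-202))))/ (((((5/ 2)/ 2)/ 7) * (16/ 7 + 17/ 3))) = -147/ 33734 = -0.00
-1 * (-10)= 10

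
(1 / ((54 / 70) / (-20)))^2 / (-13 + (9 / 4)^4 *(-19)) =-125440000 / 93302523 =-1.34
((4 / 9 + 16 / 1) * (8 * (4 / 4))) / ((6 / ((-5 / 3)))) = -2960 / 81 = -36.54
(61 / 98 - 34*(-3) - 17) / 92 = 8391 / 9016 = 0.93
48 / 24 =2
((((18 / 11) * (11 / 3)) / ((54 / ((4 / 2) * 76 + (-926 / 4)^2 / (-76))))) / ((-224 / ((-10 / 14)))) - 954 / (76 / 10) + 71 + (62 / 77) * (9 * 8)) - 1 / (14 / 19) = 12772303 / 6741504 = 1.89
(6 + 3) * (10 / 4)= 22.50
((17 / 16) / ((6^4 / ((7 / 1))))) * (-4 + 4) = 0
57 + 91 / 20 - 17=891 / 20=44.55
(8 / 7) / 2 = 4 / 7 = 0.57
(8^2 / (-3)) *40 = -2560 / 3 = -853.33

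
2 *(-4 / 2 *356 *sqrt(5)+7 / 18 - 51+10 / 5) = -1424 *sqrt(5) - 875 / 9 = -3281.38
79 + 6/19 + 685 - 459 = 5801/19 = 305.32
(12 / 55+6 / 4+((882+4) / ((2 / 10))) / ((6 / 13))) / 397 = 3168017 / 131010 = 24.18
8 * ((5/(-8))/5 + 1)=7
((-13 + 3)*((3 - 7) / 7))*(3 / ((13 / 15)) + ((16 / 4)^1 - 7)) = 2.64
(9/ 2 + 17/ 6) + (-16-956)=-2894/ 3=-964.67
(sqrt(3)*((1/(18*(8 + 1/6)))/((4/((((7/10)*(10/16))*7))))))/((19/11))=11*sqrt(3)/3648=0.01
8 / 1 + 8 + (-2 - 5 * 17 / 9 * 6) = -128 / 3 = -42.67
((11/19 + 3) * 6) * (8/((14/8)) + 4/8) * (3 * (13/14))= 282438/931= 303.37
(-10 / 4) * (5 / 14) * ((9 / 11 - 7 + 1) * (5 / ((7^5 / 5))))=35625 / 5176556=0.01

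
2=2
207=207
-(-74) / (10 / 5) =37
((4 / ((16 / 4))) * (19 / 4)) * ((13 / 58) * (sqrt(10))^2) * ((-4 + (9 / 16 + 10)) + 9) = 307515 / 1856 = 165.69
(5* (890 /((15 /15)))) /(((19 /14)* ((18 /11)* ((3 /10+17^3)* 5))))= 97900 /1200249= 0.08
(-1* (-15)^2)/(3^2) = -25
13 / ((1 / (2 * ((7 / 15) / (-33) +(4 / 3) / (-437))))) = -96694 / 216315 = -0.45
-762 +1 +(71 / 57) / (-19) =-824234 / 1083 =-761.07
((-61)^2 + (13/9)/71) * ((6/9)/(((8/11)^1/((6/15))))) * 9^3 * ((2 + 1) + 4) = 2471652414/355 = 6962401.17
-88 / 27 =-3.26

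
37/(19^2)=37/361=0.10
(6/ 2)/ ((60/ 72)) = 18/ 5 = 3.60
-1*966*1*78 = -75348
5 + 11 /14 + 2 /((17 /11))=1685 /238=7.08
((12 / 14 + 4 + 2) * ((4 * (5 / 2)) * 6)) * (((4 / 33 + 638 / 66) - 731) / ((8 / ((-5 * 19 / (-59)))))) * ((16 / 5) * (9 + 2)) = -124032000 / 59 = -2102237.29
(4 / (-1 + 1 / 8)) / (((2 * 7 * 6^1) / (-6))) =16 / 49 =0.33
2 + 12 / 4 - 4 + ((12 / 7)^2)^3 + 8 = 4044825 / 117649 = 34.38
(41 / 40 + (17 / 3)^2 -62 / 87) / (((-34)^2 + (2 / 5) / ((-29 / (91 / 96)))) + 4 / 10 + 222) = 0.02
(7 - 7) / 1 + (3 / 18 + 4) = 25 / 6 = 4.17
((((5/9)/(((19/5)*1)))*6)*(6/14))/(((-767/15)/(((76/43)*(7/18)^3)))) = -6125/8014383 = -0.00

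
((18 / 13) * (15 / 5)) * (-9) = -486 / 13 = -37.38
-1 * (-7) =7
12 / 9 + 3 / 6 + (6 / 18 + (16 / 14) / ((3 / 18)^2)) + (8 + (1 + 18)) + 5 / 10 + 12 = 1739 / 21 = 82.81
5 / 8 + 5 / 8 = 5 / 4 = 1.25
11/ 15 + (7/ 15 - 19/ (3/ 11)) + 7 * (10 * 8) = 7373/ 15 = 491.53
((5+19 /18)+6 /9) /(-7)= -121 /126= -0.96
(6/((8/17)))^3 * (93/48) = 4015.80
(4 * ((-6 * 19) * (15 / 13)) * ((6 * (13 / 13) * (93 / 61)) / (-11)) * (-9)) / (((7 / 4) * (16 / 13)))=-8587620 / 4697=-1828.32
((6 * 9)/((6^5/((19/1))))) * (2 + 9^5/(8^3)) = 1141387/73728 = 15.48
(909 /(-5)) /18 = -101 /10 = -10.10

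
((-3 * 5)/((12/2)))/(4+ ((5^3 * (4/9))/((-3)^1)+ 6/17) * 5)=2295/79708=0.03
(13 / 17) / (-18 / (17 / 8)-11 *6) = -13 / 1266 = -0.01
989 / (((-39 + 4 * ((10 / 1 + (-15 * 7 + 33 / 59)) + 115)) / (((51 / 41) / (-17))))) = -175053 / 104591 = -1.67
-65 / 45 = -13 / 9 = -1.44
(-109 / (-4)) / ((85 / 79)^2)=680269 / 28900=23.54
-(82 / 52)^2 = -1681 / 676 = -2.49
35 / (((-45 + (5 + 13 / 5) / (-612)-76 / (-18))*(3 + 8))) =-17850 / 228833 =-0.08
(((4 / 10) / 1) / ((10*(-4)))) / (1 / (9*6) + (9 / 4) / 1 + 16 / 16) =-27 / 8825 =-0.00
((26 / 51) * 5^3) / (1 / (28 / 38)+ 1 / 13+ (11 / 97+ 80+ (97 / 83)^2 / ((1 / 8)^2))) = 15810392780 / 41918915877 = 0.38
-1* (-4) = 4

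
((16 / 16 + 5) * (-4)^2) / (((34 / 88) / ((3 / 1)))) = 12672 / 17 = 745.41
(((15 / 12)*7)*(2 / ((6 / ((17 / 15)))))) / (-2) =-119 / 72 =-1.65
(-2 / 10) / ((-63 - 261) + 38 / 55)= 11 / 17782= 0.00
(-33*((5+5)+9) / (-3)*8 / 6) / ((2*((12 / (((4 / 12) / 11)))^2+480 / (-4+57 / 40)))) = 21527 / 24199272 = 0.00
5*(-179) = -895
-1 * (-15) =15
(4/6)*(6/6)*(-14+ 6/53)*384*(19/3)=-3579904/159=-22515.12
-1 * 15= -15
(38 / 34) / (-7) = -19 / 119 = -0.16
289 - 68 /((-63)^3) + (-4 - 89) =49009280 /250047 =196.00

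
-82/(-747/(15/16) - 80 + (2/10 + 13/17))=3485/37223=0.09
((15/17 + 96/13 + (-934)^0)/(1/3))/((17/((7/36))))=3584/11271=0.32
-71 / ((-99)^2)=-0.01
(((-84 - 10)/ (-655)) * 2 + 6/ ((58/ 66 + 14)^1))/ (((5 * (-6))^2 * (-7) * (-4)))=15857/ 578889000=0.00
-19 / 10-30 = -319 / 10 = -31.90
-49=-49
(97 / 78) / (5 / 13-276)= -97 / 21498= -0.00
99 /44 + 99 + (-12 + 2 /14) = 2503 /28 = 89.39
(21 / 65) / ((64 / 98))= 1029 / 2080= 0.49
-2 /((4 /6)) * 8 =-24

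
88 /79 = 1.11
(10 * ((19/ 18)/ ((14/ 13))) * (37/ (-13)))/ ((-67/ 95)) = 333925/ 8442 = 39.56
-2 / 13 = -0.15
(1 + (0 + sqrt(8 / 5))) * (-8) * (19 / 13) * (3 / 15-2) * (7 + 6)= 1368 / 5 + 2736 * sqrt(10) / 25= 619.68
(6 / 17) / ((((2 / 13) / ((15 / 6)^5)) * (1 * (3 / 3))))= 121875 / 544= 224.03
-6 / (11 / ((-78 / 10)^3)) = 355914 / 1375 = 258.85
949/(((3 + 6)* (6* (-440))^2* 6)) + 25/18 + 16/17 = 2.33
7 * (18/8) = 63/4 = 15.75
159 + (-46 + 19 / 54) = 6121 / 54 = 113.35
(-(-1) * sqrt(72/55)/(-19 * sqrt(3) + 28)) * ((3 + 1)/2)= -228 * sqrt(330)/16445 -336 * sqrt(110)/16445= -0.47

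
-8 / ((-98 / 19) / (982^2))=73288624 / 49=1495686.20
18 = 18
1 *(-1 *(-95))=95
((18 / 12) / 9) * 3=0.50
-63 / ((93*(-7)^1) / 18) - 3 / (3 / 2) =-8 / 31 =-0.26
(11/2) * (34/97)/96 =187/9312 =0.02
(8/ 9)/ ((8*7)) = 1/ 63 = 0.02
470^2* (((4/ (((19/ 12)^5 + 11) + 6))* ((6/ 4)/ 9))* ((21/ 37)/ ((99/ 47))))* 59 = 237103159910400/ 2729440901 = 86868.76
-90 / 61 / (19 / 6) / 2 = -270 / 1159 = -0.23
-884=-884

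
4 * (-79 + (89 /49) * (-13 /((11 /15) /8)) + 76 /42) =-2165348 /1617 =-1339.11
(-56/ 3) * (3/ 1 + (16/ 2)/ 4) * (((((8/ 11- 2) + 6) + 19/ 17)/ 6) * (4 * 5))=-3060400/ 1683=-1818.42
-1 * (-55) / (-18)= -55 / 18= -3.06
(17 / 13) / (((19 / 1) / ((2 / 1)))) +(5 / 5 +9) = 2504 / 247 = 10.14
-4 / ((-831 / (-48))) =-64 / 277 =-0.23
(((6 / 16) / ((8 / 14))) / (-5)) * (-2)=21 / 80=0.26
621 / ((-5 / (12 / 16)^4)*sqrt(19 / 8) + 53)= 21.68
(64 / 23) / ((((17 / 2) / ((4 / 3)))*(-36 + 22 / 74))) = -18944 / 1549533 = -0.01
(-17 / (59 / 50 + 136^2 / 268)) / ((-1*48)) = 28475 / 5643672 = 0.01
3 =3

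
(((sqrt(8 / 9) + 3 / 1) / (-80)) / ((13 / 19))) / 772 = -57 / 802880-19 * sqrt(2) / 1204320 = -0.00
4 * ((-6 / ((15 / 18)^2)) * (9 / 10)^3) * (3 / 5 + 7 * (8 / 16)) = -1614006 / 15625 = -103.30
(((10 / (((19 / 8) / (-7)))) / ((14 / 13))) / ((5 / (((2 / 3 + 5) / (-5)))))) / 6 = 884 / 855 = 1.03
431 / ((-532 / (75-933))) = 184899 / 266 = 695.11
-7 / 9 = -0.78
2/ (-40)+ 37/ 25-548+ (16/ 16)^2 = -54557/ 100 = -545.57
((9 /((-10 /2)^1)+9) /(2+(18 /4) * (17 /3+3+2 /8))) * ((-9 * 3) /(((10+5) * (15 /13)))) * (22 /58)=-0.10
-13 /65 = -1 /5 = -0.20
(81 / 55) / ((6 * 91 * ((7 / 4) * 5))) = 0.00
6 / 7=0.86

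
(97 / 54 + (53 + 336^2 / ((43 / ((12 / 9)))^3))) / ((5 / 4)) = 499423802 / 10733445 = 46.53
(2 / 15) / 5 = 2 / 75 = 0.03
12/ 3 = 4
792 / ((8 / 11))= 1089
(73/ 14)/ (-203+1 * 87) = -73/ 1624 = -0.04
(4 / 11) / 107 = 4 / 1177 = 0.00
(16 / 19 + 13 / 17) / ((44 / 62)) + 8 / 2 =44513 / 7106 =6.26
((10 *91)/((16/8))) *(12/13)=420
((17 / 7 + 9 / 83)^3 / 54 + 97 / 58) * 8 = 2426076763100 / 153564262803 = 15.80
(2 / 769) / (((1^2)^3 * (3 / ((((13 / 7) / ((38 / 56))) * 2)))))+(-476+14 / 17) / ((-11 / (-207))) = -73295136722 / 8196771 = -8941.95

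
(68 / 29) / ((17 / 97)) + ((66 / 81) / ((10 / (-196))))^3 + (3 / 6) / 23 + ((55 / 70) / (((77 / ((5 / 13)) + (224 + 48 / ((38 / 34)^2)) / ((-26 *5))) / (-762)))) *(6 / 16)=-69421408471392146341 / 17094581121051000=-4061.02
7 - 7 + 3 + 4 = 7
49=49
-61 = -61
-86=-86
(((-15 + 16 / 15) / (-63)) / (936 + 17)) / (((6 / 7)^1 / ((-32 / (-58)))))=1672 / 11192985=0.00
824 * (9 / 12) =618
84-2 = 82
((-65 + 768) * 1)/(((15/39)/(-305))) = -557479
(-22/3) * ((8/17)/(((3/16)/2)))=-5632/153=-36.81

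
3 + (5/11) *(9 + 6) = 108/11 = 9.82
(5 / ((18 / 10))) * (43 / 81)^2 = 46225 / 59049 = 0.78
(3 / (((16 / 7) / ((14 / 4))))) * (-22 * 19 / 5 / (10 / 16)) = -30723 / 50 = -614.46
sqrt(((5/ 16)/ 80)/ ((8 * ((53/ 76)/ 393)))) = sqrt(791502)/ 1696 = 0.52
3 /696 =1 /232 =0.00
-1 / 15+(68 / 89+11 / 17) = 30512 / 22695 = 1.34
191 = 191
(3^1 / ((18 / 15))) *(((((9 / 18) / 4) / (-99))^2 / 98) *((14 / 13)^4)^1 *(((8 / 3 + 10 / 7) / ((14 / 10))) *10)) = 5375 / 3359116332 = 0.00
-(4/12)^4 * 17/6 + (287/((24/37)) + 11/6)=863635/1944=444.26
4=4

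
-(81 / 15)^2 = -729 / 25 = -29.16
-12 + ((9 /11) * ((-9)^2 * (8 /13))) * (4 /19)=-9276 /2717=-3.41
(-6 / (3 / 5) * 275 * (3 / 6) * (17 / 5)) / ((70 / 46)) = -3072.14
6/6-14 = -13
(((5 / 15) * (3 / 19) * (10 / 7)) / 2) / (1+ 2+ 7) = 1 / 266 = 0.00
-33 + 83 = 50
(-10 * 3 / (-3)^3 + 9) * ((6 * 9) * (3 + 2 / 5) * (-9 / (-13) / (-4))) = -3213 / 10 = -321.30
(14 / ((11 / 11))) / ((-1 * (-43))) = 0.33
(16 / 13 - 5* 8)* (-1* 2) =1008 / 13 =77.54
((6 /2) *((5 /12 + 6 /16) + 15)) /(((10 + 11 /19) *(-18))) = -7201 /28944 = -0.25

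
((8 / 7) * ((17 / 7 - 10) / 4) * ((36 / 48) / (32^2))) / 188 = -159 / 18866176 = -0.00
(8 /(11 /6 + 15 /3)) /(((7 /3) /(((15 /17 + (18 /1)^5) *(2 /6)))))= 220269744 /697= 316025.46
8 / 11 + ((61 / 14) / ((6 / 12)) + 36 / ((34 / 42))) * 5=349047 / 1309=266.65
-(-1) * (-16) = -16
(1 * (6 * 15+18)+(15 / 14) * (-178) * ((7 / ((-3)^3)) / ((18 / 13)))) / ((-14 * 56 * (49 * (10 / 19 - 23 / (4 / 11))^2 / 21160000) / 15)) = -444594928900000 / 1473147483003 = -301.80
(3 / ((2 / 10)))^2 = 225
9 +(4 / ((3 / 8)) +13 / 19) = 20.35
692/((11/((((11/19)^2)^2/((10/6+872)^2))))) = 0.00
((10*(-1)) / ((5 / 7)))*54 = -756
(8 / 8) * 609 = 609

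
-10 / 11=-0.91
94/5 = 18.80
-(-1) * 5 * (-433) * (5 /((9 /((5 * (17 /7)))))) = -920125 /63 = -14605.16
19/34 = 0.56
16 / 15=1.07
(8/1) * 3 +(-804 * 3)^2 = 5817768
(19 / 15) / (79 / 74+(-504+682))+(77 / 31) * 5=76568111 / 6161715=12.43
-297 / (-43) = 297 / 43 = 6.91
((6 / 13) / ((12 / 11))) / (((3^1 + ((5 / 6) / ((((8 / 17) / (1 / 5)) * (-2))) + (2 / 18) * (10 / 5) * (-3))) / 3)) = 176 / 299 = 0.59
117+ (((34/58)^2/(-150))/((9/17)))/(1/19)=132742603/1135350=116.92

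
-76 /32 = -19 /8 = -2.38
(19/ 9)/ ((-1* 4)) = -19/ 36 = -0.53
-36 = -36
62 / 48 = 31 / 24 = 1.29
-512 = -512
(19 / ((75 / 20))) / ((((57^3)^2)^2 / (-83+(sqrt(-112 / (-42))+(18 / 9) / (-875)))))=-96836 / 270846186096186765658125+8 *sqrt(6) / 2785846485560778161055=-0.00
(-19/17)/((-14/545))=10355/238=43.51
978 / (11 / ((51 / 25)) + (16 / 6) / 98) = 2444022 / 13543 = 180.46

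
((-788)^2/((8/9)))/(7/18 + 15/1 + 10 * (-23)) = -12574116/3863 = -3255.01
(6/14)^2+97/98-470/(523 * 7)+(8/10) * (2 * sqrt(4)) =1087889/256270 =4.25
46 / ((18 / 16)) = 368 / 9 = 40.89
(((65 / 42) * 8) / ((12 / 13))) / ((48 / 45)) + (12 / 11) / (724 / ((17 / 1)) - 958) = 361587703 / 28758576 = 12.57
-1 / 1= -1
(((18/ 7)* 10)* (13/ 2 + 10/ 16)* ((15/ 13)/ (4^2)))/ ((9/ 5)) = 21375/ 2912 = 7.34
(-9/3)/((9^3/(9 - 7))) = -2/243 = -0.01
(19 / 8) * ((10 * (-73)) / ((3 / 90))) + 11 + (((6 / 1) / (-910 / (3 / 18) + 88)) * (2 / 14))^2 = -18383320880797 / 353515204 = -52001.50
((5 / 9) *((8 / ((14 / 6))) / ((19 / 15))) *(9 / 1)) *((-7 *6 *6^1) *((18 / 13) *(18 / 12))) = -1749600 / 247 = -7083.40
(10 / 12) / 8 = 5 / 48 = 0.10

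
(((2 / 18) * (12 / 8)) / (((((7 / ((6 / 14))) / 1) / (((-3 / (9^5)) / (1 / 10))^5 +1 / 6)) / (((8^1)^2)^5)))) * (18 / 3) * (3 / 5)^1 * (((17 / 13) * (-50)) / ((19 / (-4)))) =18921710505744056407354601635840 / 209099688230320118448399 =90491337.72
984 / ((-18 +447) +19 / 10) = 9840 / 4309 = 2.28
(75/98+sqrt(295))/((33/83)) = 2075/1078+83 * sqrt(295)/33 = 45.12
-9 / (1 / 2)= -18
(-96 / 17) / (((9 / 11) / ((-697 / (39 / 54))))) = 86592 / 13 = 6660.92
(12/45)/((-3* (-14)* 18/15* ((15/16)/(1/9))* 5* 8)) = 0.00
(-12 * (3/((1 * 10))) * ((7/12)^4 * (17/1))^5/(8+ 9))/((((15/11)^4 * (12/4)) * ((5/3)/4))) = -97572453677076795187962961/67390312367240773632000000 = -1.45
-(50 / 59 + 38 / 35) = -3992 / 2065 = -1.93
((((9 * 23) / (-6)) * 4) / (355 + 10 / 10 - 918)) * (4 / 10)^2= 276 / 7025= 0.04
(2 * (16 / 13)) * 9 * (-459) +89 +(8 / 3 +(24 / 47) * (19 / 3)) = -18465119 / 1833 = -10073.71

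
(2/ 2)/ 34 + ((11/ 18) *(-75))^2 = 1285643/ 612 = 2100.72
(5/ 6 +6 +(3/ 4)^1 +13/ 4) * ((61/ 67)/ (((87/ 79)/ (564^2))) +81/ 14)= 154997099725/ 54404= 2849001.91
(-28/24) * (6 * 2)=-14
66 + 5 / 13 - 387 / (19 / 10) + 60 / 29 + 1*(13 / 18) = -17342707 / 128934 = -134.51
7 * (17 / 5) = 23.80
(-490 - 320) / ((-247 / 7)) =5670 / 247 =22.96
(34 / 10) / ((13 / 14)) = 238 / 65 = 3.66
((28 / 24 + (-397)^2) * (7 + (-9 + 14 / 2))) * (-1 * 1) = -4728305 / 6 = -788050.83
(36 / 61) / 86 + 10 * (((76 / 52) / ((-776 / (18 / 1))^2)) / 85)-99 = -4319452510011 / 43633898776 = -98.99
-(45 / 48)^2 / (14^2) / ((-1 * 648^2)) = 25 / 2341011456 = 0.00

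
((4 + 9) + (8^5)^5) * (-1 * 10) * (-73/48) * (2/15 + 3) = 1800271044747305858688506.00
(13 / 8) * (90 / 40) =117 / 32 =3.66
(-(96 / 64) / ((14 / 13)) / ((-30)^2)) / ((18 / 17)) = -221 / 151200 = -0.00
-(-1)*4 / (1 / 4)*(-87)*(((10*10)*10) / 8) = -174000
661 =661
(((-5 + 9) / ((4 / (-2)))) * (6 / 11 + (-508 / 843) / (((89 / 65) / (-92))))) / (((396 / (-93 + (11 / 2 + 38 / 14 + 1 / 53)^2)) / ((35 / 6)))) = 1175381825698855 / 38557288228536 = 30.48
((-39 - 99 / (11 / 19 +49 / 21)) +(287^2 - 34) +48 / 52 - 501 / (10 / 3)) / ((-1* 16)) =-221498817 / 43160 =-5132.04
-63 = -63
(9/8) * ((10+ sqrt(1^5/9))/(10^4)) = 93/80000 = 0.00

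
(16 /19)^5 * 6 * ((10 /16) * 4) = 15728640 /2476099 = 6.35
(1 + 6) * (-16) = -112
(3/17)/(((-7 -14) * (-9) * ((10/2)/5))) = 1/1071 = 0.00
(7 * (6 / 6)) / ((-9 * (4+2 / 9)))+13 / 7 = 445 / 266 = 1.67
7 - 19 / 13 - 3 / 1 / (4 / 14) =-4.96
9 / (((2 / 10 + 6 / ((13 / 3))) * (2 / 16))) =4680 / 103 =45.44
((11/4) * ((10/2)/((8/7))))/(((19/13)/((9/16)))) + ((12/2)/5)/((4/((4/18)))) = 685403/145920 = 4.70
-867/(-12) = 289/4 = 72.25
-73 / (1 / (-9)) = 657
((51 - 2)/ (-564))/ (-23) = 49/ 12972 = 0.00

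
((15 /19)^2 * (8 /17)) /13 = 1800 /79781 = 0.02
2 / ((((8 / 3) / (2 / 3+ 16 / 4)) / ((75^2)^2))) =221484375 / 2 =110742187.50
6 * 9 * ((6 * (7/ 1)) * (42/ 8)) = 11907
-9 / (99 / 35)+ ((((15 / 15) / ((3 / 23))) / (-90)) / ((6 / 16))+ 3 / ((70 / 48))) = -42157 / 31185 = -1.35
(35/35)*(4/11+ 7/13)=129/143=0.90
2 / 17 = 0.12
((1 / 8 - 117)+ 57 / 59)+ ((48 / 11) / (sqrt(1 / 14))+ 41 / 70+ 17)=-1624299 / 16520+ 48* sqrt(14) / 11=-82.00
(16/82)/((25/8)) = 64/1025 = 0.06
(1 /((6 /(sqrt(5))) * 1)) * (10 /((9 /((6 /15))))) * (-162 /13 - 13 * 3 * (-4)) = 1244 * sqrt(5) /117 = 23.77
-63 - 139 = -202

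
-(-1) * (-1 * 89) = -89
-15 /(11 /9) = -135 /11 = -12.27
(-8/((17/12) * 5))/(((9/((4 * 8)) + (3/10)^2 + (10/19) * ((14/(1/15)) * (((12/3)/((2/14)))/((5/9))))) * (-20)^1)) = 4864/479839977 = 0.00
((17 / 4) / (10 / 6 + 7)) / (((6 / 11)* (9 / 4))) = 187 / 468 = 0.40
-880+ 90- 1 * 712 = -1502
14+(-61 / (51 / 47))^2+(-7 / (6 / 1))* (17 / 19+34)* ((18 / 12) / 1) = 615392587 / 197676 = 3113.14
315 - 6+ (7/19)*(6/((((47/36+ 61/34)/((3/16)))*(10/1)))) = 31822197/102980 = 309.01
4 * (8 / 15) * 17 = 544 / 15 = 36.27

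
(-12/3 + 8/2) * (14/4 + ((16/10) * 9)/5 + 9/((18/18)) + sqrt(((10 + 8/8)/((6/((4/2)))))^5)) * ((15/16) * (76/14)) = 0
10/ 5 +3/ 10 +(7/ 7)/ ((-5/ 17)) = -11/ 10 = -1.10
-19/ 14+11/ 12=-37/ 84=-0.44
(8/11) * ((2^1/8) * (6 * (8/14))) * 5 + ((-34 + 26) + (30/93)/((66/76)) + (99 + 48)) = 142.49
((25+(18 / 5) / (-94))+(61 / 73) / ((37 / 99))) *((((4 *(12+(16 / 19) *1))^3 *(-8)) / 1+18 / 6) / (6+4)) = -128398609448596961 / 43536473650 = -2949219.33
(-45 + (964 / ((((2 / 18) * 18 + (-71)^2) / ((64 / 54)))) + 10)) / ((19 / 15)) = -27.45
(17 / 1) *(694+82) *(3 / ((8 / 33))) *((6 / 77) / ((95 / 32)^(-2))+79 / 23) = 55464096861 / 82432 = 672846.67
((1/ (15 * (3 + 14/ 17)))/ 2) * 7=119/ 1950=0.06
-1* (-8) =8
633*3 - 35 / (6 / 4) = 5627 / 3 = 1875.67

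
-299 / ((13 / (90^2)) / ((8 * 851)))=-1268330400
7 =7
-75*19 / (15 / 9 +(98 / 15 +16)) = -7125 / 121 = -58.88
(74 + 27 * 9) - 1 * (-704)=1021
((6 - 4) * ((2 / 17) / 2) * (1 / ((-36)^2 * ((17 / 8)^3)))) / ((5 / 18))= 128 / 3758445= 0.00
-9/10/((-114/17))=51/380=0.13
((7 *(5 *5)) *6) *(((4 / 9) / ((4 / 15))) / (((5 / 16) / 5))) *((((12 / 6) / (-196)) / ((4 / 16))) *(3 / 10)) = -2400 / 7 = -342.86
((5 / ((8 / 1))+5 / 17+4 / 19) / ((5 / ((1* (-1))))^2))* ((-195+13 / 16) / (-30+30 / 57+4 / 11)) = 2558017 / 8486400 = 0.30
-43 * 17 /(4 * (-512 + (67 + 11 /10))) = 3655 /8878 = 0.41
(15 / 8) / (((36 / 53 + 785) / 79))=62805 / 333128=0.19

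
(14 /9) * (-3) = -14 /3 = -4.67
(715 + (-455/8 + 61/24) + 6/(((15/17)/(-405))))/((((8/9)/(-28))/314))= 20705160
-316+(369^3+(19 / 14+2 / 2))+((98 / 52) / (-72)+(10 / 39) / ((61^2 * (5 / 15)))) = 2449852524458537 / 48759984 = 50243095.33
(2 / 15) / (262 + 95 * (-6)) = -1 / 2310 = -0.00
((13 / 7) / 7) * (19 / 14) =247 / 686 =0.36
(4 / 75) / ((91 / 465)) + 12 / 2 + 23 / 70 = 6007 / 910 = 6.60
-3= -3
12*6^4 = 15552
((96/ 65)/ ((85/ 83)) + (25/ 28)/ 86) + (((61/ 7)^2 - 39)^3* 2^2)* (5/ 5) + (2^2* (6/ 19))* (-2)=856520434744767777/ 4248470098600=201606.79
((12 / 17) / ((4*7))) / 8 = 3 / 952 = 0.00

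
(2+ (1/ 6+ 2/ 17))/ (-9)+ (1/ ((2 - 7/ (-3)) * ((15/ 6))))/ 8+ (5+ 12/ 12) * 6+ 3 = 4625347/ 119340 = 38.76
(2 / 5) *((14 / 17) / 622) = 0.00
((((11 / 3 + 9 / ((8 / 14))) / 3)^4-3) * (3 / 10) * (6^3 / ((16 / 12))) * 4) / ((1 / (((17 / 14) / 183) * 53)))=2650973262373 / 22135680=119760.19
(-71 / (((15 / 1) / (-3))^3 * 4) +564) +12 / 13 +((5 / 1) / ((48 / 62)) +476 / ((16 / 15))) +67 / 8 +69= 10677697 / 9750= 1095.15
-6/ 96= -1/ 16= -0.06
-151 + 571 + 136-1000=-444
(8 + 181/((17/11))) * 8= 17016/17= 1000.94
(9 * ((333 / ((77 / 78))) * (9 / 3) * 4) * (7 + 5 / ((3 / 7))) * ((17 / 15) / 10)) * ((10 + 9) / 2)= 201350448 / 275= 732183.45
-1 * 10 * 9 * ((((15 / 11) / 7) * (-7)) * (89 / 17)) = 120150 / 187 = 642.51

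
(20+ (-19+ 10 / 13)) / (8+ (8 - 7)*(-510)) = -0.00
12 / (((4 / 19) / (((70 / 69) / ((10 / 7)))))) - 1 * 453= -9488 / 23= -412.52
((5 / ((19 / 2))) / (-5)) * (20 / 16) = -5 / 38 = -0.13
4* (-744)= -2976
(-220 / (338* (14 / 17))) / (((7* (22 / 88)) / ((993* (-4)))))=14855280 / 8281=1793.90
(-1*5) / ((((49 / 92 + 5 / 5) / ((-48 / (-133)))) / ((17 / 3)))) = -125120 / 18753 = -6.67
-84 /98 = -6 /7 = -0.86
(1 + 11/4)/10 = 0.38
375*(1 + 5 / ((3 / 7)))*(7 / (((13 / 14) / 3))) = 1396500 / 13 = 107423.08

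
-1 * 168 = -168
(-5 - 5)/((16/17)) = -85/8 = -10.62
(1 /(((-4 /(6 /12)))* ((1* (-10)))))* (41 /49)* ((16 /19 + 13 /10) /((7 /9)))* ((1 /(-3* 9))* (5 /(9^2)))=-16687 /253380960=-0.00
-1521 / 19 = -80.05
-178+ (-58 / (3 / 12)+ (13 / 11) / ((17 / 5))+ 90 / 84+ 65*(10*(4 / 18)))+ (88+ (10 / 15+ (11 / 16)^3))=-8451613697 / 48254976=-175.14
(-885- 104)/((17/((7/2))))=-6923/34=-203.62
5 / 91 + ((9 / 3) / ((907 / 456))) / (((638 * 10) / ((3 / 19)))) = 7238239 / 131646515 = 0.05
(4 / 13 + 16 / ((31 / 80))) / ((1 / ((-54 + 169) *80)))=154228800 / 403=382701.74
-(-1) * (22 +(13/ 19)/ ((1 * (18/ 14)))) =3853/ 171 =22.53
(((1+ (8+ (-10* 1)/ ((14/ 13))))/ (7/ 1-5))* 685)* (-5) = 3425/ 7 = 489.29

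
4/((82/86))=172/41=4.20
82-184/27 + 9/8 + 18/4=80.81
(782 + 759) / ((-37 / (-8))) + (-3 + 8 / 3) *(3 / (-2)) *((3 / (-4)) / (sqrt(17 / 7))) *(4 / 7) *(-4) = 6 *sqrt(119) / 119 + 12328 / 37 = 333.74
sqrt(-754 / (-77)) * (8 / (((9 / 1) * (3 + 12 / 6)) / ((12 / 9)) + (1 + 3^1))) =32 * sqrt(58058) / 11627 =0.66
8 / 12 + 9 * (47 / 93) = 5.22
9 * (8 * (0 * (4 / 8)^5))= 0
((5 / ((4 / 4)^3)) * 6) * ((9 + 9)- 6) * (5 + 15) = 7200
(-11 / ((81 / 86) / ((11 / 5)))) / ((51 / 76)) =-790856 / 20655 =-38.29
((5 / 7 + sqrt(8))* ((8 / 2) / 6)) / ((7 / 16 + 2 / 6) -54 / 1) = -64* sqrt(2) / 2555 -32 / 3577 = -0.04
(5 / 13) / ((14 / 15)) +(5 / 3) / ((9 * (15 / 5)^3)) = 55585 / 132678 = 0.42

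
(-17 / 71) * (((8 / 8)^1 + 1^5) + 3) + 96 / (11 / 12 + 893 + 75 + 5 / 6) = -100817 / 91803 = -1.10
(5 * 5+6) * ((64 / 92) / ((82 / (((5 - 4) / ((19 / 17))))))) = 4216 / 17917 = 0.24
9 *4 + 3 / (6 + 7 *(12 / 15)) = 2103 / 58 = 36.26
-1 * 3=-3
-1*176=-176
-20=-20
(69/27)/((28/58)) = 667/126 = 5.29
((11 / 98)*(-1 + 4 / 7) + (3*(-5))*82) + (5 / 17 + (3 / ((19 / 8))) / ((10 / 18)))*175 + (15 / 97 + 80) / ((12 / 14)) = -22154054107 / 32239599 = -687.17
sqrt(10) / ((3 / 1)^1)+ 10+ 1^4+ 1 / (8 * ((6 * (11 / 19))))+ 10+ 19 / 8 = sqrt(10) / 3+ 12361 / 528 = 24.47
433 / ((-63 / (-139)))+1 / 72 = 160501 / 168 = 955.36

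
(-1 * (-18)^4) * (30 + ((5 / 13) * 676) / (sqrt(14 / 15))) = -13646880 * sqrt(210) / 7- 3149280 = -31401005.64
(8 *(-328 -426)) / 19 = -6032 / 19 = -317.47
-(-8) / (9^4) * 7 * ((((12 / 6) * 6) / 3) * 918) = 7616 / 243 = 31.34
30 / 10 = 3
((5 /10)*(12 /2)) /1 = 3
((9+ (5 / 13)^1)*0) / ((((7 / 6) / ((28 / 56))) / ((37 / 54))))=0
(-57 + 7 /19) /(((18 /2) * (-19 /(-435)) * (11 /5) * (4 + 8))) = -195025 /35739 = -5.46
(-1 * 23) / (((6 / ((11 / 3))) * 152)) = -253 / 2736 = -0.09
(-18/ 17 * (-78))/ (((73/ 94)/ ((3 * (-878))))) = -347624784/ 1241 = -280116.67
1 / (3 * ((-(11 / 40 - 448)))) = 0.00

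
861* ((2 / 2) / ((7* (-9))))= -41 / 3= -13.67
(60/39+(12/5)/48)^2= 170569/67600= 2.52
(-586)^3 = -201230056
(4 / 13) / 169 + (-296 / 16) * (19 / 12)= -1544395 / 52728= -29.29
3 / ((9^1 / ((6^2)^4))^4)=3639076867831001776128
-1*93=-93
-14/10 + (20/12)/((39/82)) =2.10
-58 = -58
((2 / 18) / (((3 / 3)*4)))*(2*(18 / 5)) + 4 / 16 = 9 / 20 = 0.45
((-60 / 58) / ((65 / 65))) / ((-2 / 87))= 45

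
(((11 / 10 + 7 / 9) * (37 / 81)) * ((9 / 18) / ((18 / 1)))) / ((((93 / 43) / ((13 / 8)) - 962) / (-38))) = 66413113 / 70466977080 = 0.00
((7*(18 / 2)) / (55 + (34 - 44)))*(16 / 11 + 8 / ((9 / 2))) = 448 / 99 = 4.53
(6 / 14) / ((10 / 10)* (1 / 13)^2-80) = -507 / 94633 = -0.01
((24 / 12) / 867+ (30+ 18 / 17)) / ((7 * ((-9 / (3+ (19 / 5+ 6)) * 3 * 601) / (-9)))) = 344704 / 10942407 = 0.03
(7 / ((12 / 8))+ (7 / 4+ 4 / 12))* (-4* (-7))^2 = 5292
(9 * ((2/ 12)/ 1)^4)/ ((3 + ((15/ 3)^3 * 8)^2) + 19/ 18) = 1/ 144000584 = 0.00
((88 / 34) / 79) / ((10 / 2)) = 44 / 6715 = 0.01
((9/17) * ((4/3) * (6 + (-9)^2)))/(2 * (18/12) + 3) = 174/17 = 10.24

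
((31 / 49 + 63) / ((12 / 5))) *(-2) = -7795 / 147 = -53.03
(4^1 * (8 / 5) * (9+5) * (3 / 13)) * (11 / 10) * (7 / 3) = 17248 / 325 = 53.07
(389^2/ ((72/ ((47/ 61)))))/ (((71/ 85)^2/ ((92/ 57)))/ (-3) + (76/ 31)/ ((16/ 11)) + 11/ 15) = 36637382773975/ 51465755388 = 711.88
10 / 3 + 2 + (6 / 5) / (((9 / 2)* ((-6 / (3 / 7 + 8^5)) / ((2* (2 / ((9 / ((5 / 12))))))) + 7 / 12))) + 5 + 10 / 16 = 2195936327 / 192351768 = 11.42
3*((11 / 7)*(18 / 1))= 594 / 7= 84.86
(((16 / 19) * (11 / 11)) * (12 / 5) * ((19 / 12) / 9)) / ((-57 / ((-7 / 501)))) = 0.00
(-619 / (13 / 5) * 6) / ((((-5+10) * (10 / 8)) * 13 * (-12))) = 1238 / 845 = 1.47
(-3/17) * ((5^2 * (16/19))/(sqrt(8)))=-300 * sqrt(2)/323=-1.31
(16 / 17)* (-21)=-336 / 17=-19.76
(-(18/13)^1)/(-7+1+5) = 18/13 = 1.38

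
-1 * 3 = -3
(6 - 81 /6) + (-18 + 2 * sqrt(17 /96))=-51 /2 + sqrt(102) /12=-24.66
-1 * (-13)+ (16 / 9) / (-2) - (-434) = 446.11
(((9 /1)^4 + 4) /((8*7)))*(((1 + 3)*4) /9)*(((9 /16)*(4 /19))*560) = 262600 /19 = 13821.05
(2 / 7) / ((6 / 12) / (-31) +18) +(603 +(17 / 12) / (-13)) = 734087399 / 1217580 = 602.91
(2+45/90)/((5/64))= 32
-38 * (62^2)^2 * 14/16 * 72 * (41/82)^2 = -8843637096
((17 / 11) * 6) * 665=67830 / 11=6166.36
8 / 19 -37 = -695 / 19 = -36.58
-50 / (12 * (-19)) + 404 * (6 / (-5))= -276211 / 570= -484.58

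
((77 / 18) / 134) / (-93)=-77 / 224316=-0.00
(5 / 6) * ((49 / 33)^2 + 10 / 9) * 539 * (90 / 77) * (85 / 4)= 53713625 / 1452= 36992.85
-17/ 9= -1.89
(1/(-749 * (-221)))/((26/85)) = 5/253162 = 0.00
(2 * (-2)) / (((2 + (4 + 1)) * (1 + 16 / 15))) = -60 / 217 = -0.28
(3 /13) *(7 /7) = 3 /13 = 0.23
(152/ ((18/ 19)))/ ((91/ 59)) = 85196/ 819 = 104.02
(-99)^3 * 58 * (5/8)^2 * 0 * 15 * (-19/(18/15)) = 0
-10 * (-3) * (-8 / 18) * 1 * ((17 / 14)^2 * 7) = -2890 / 21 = -137.62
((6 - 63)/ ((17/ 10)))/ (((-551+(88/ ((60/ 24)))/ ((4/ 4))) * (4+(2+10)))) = 0.00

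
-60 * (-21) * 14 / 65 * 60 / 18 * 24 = 282240 / 13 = 21710.77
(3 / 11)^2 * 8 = 72 / 121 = 0.60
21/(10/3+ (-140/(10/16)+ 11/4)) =-252/2615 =-0.10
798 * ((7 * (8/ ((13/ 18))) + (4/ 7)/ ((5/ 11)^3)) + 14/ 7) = 111031668/ 1625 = 68327.18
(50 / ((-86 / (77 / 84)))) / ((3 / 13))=-3575 / 1548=-2.31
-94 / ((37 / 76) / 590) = -4214960 / 37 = -113917.84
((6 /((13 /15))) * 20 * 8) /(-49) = -14400 /637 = -22.61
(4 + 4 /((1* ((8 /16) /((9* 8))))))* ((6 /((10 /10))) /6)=580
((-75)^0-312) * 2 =-622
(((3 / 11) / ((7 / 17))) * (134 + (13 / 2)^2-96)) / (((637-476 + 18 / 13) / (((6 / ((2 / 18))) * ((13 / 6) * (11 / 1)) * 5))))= 124501455 / 59108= 2106.34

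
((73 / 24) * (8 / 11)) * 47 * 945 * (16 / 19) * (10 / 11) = 172922400 / 2299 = 75216.35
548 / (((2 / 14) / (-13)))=-49868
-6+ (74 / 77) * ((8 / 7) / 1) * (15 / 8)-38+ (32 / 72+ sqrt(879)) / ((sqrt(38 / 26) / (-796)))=-796 * sqrt(217113) / 19-3184 * sqrt(247) / 171-22606 / 539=-19855.59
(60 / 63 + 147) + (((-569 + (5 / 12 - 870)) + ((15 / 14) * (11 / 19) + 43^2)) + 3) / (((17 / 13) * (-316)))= 1259910665 / 8573712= 146.95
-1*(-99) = 99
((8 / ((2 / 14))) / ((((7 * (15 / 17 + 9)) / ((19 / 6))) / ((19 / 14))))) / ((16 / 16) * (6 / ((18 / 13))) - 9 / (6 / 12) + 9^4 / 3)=6137 / 3833760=0.00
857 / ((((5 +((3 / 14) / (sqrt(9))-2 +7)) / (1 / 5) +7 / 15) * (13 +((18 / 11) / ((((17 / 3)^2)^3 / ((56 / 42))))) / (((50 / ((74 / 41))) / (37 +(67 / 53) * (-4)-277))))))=1.30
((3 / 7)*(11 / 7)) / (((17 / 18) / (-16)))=-9504 / 833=-11.41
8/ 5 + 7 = 43/ 5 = 8.60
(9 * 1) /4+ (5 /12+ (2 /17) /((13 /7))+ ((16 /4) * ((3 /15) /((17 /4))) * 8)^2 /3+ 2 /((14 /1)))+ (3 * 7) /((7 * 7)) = 2667598 /657475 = 4.06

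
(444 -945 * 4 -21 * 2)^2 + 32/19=216806828/19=11410885.68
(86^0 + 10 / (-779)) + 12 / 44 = 10796 / 8569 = 1.26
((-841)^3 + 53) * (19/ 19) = -594823268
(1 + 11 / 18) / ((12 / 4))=29 / 54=0.54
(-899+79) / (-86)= 9.53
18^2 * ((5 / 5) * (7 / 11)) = 2268 / 11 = 206.18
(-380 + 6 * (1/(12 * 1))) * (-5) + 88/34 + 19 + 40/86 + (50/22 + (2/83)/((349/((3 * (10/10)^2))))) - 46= 873848599337/465847294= 1875.83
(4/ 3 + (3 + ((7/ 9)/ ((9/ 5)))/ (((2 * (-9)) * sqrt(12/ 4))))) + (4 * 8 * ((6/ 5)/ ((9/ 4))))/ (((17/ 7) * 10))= 6421/ 1275 - 35 * sqrt(3)/ 4374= 5.02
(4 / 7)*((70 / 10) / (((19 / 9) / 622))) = 22392 / 19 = 1178.53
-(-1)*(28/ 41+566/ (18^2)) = 2.43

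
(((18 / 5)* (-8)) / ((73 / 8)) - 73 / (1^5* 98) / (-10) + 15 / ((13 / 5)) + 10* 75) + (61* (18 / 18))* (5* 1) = 983670581 / 930020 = 1057.69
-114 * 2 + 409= 181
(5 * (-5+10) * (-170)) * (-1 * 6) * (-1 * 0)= 0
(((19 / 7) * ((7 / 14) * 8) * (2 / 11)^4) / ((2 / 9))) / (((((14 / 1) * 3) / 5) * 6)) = 760 / 717409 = 0.00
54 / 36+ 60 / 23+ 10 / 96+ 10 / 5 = 6859 / 1104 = 6.21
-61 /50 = -1.22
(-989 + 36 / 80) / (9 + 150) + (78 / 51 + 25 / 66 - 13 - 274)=-57743289 / 198220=-291.31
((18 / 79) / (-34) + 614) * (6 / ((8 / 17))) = 2473779 / 316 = 7828.41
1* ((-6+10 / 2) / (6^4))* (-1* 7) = 7 / 1296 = 0.01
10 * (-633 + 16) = -6170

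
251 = 251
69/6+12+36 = 119/2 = 59.50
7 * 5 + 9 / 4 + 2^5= 277 / 4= 69.25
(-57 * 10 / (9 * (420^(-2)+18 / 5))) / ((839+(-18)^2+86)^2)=-0.00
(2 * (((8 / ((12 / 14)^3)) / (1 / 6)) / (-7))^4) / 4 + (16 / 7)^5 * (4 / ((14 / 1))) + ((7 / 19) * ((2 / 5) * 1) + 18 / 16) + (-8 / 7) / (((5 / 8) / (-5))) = 4140163428480983 / 586640267640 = 7057.41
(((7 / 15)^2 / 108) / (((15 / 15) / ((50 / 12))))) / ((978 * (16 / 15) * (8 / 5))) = 1225 / 243357696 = 0.00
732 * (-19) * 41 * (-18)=10264104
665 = 665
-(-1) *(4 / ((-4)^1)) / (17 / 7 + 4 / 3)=-21 / 79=-0.27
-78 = -78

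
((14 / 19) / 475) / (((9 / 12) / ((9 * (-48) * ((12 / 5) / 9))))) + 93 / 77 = 3368721 / 3474625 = 0.97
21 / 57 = 7 / 19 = 0.37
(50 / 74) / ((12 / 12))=25 / 37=0.68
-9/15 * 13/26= -3/10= -0.30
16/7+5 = 51/7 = 7.29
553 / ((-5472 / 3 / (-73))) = 40369 / 1824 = 22.13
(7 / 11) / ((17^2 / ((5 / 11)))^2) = 175 / 111166451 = 0.00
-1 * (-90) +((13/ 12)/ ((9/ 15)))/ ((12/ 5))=39205/ 432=90.75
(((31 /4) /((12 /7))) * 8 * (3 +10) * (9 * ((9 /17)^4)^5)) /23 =102890322779998788442863 /186954644705788336030473646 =0.00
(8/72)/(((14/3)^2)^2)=9/38416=0.00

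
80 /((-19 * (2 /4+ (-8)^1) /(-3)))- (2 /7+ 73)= -9971 /133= -74.97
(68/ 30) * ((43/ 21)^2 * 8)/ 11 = 502928/ 72765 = 6.91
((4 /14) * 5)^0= 1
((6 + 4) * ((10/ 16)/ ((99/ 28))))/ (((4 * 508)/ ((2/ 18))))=175/ 1810512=0.00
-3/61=-0.05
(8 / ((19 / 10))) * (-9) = -720 / 19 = -37.89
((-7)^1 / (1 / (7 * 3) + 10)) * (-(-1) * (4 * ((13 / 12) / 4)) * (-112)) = 84.53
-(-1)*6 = 6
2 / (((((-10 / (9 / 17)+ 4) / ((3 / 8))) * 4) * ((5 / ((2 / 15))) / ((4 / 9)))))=-1 / 6700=-0.00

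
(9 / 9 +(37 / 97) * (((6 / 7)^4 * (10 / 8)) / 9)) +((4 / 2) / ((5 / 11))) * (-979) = -5014937801 / 1164485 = -4306.57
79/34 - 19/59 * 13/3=5585/6018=0.93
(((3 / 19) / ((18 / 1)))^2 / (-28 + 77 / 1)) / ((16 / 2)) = 1 / 5094432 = 0.00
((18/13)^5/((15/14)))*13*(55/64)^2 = 83357505/1827904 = 45.60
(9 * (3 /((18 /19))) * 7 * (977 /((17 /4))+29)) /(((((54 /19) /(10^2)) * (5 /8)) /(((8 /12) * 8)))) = 263616640 /17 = 15506861.18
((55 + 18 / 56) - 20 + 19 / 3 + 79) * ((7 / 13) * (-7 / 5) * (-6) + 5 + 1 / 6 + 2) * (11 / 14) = 101652023 / 91728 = 1108.19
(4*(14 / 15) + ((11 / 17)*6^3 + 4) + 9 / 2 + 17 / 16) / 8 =624487 / 32640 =19.13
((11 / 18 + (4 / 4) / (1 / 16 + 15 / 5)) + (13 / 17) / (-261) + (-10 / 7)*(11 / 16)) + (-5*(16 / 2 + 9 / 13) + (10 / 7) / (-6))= -43.75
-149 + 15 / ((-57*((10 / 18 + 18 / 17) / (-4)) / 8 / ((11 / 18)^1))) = -684297 / 4693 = -145.81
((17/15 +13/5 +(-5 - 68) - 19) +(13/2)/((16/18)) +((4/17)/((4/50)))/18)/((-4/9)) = 988879/5440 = 181.78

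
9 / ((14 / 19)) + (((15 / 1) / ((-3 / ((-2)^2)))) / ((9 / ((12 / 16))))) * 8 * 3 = -389 / 14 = -27.79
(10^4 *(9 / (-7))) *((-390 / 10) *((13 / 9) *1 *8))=40560000 / 7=5794285.71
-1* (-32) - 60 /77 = 2404 /77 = 31.22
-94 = -94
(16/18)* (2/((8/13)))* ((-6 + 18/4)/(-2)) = 13/6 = 2.17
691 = 691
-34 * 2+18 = -50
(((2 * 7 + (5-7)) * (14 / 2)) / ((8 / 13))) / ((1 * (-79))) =-273 / 158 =-1.73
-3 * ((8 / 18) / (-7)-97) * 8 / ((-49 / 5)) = -244600 / 1029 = -237.71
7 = 7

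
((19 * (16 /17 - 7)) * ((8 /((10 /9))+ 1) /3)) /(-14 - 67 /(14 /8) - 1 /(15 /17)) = 561659 /95353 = 5.89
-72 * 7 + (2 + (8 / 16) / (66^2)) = -4373423 / 8712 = -502.00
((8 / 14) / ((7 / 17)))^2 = 4624 / 2401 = 1.93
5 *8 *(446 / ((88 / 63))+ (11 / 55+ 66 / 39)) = 1837194 / 143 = 12847.51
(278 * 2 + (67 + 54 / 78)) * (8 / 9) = 64864 / 117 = 554.39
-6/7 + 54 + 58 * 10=4432/7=633.14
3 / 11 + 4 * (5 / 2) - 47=-404 / 11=-36.73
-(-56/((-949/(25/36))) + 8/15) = -24526/42705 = -0.57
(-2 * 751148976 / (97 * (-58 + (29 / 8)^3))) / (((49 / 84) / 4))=12306824822784 / 1201151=10245859.87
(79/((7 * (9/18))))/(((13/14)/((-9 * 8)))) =-22752/13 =-1750.15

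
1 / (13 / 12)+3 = 3.92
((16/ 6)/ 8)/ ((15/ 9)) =1/ 5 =0.20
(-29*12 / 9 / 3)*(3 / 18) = -58 / 27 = -2.15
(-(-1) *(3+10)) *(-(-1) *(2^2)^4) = 3328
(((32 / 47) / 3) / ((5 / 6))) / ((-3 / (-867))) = 18496 / 235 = 78.71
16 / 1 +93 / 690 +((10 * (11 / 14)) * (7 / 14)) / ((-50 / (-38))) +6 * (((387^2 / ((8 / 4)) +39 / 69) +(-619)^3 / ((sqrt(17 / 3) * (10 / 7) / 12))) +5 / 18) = 1085134796 / 2415-59768518068 * sqrt(51) / 85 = -5021110598.97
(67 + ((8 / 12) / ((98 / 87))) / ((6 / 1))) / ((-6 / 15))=-98635 / 588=-167.75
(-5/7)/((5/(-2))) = 2/7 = 0.29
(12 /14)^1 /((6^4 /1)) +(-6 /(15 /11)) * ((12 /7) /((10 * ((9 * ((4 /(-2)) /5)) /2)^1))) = 3173 /7560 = 0.42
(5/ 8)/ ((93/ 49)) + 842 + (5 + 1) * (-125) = 68693/ 744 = 92.33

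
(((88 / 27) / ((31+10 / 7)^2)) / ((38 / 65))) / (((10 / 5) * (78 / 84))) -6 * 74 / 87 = -3910099456 / 766596933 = -5.10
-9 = -9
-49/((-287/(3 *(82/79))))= 42/79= 0.53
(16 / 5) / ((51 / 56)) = 896 / 255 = 3.51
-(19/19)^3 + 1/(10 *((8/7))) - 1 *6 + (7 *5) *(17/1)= 47047/80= 588.09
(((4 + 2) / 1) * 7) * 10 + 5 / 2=422.50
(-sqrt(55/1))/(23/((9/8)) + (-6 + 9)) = -9 * sqrt(55)/211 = -0.32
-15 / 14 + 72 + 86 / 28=74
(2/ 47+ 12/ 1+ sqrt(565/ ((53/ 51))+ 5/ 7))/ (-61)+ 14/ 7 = 5168/ 2867 - sqrt(74930870)/ 22631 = 1.42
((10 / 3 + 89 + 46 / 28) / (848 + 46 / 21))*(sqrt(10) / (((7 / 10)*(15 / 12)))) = 0.40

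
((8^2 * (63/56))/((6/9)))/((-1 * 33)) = -36/11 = -3.27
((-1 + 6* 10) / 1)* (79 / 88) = 4661 / 88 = 52.97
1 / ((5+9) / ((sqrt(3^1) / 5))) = sqrt(3) / 70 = 0.02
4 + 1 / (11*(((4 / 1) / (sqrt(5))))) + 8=sqrt(5) / 44 + 12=12.05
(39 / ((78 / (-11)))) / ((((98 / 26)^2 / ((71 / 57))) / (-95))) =659945 / 14406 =45.81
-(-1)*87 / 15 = 29 / 5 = 5.80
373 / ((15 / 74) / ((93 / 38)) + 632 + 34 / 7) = 2994817 / 5113991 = 0.59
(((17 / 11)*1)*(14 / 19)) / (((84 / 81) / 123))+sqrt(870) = sqrt(870)+56457 / 418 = 164.56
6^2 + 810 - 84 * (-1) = 930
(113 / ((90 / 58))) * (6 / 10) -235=-14348 / 75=-191.31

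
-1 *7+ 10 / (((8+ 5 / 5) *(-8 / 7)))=-287 / 36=-7.97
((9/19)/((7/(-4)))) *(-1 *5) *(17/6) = 3.83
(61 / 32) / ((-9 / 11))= -671 / 288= -2.33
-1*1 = -1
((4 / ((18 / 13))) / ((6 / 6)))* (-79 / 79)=-26 / 9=-2.89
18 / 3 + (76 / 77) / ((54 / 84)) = 746 / 99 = 7.54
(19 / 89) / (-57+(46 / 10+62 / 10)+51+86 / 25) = 475 / 18334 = 0.03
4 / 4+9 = 10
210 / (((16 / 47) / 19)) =93765 / 8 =11720.62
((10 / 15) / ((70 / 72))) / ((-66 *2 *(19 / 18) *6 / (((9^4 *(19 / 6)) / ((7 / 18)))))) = -118098 / 2695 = -43.82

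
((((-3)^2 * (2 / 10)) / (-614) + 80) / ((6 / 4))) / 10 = 245591 / 46050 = 5.33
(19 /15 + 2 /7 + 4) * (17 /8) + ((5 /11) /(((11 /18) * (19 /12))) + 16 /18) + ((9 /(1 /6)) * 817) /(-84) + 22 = -2839134373 /5793480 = -490.06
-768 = -768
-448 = -448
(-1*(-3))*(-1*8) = -24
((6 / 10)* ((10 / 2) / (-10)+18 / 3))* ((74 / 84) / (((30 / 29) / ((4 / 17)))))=11803 / 17850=0.66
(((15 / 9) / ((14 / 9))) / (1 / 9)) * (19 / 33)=5.55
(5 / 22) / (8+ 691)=5 / 15378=0.00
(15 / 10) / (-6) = -0.25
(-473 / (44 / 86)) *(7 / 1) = -12943 / 2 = -6471.50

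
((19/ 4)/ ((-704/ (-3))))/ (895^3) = 57/ 2018839328000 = 0.00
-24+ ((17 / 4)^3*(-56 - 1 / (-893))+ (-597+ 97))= -275632039 / 57152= -4822.79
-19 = -19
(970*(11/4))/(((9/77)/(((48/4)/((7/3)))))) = 117370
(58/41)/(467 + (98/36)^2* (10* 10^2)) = 4698/26161157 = 0.00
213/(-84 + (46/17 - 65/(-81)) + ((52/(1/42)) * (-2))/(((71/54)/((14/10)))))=-104121855/2312917343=-0.05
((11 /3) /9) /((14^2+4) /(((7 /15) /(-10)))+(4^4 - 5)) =-77 /762561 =-0.00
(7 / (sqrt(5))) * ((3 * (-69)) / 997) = -1449 * sqrt(5) / 4985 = -0.65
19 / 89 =0.21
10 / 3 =3.33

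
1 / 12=0.08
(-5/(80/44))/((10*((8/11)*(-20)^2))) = -121/128000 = -0.00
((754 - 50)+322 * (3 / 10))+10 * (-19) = 3053 / 5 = 610.60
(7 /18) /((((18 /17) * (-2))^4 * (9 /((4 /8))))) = 584647 /544195584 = 0.00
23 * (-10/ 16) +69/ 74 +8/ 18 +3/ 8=-8407/ 666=-12.62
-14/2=-7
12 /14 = 6 /7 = 0.86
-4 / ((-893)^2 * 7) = -4 / 5582143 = -0.00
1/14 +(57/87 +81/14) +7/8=7.39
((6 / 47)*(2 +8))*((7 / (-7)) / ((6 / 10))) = -100 / 47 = -2.13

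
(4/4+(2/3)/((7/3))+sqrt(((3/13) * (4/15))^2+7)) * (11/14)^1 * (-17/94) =-187 * sqrt(29591)/85540 - 1683/9212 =-0.56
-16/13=-1.23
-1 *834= -834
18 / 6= 3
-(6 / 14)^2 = -9 / 49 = -0.18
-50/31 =-1.61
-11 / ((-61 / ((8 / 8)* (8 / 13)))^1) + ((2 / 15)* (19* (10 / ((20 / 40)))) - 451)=-952129 / 2379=-400.22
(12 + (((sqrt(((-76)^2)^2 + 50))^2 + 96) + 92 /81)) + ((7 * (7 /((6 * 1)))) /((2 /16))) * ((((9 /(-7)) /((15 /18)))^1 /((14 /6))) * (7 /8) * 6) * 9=33360293.94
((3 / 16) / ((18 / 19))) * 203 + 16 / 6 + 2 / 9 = 12403 / 288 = 43.07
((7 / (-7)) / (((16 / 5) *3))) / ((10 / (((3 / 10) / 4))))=-1 / 1280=-0.00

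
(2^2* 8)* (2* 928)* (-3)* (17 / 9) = -1009664 / 3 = -336554.67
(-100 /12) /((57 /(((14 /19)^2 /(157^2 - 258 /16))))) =-39200 /12164896053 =-0.00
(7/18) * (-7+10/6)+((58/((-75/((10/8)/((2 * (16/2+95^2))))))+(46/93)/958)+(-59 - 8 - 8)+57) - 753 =-18664766945263/24143583060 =-773.07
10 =10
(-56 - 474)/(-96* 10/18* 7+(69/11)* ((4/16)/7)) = 489720/344753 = 1.42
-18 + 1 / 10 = -17.90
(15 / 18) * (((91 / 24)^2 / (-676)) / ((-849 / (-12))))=-245 / 978048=-0.00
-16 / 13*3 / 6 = -8 / 13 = -0.62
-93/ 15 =-31/ 5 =-6.20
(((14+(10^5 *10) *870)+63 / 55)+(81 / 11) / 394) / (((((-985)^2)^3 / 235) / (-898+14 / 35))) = -180761608350683916 / 899608631007688515625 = -0.00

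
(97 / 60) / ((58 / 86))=2.40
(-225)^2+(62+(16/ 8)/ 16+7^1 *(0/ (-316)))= 405497/ 8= 50687.12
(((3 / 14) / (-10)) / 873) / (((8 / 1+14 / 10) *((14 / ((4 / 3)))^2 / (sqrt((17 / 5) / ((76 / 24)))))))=-sqrt(9690) / 4010985405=-0.00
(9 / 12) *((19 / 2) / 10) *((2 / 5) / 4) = 57 / 800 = 0.07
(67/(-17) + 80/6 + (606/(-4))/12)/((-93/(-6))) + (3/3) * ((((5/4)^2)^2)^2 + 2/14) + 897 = 654857745883/725286912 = 902.89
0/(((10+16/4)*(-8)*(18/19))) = 0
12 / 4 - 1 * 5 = -2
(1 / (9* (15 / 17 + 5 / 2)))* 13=442 / 1035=0.43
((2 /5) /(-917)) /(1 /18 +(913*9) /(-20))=72 /67805731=0.00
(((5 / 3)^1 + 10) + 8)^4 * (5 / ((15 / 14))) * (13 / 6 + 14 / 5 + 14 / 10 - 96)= -228085086103 / 3645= -62574783.57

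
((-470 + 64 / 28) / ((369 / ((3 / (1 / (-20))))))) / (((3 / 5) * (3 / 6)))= 654800 / 2583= 253.50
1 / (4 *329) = 1 / 1316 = 0.00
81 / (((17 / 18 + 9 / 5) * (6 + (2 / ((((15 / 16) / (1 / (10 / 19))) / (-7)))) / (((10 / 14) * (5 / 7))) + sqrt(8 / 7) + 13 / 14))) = -244548453712500 / 403184337364783-1435218750000 * sqrt(14) / 403184337364783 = -0.62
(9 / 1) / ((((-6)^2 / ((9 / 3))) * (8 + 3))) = 3 / 44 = 0.07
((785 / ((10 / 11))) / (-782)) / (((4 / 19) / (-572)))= 4692259 / 1564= 3000.17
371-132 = 239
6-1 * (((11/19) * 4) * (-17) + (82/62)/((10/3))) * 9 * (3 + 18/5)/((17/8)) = 274199034/250325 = 1095.37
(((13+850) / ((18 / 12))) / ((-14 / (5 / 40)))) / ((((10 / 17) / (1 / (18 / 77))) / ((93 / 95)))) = -5002811 / 136800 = -36.57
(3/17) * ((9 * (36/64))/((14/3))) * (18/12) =0.29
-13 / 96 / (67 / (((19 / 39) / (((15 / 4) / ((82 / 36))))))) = -779 / 1302480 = -0.00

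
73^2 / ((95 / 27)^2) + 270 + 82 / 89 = 563361649 / 803225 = 701.37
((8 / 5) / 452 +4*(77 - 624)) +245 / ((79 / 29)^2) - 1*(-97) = -7256783108 / 3526165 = -2057.98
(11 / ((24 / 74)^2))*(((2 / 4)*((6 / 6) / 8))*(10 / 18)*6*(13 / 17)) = 978835 / 58752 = 16.66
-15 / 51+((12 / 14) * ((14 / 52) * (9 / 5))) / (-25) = -8584 / 27625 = -0.31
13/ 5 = 2.60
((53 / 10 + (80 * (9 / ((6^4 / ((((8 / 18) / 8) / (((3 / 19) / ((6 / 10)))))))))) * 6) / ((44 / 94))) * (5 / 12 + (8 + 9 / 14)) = 57978307 / 498960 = 116.20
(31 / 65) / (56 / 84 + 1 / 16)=1488 / 2275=0.65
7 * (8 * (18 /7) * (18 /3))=864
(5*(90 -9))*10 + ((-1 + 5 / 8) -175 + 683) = 36461 / 8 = 4557.62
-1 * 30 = -30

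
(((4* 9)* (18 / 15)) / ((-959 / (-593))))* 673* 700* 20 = 34481289600 / 137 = 251688245.26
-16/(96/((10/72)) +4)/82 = -10/35629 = -0.00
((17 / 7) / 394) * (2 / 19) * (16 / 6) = 136 / 78603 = 0.00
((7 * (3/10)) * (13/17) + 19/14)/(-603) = -1763/358785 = -0.00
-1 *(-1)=1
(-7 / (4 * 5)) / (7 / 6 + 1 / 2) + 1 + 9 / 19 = 2401 / 1900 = 1.26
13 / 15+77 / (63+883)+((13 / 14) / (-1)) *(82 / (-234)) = 17249 / 13545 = 1.27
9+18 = 27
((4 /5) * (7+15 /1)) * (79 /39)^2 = 549208 /7605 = 72.22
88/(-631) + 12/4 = 1805/631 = 2.86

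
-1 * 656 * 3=-1968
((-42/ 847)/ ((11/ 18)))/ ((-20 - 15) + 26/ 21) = 2268/ 943679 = 0.00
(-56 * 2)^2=12544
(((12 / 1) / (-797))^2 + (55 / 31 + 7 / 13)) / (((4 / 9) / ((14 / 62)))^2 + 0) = 0.60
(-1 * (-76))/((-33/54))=-1368/11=-124.36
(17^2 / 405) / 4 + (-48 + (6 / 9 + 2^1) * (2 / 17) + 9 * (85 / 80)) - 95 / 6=-5924263 / 110160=-53.78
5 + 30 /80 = 43 /8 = 5.38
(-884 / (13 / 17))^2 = 1336336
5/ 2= 2.50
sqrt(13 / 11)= sqrt(143) / 11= 1.09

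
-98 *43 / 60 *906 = -63631.40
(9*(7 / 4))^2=3969 / 16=248.06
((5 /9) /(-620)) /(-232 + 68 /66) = 0.00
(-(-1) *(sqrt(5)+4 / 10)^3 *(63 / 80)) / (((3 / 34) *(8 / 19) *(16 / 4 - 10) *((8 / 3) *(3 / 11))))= -3407327 *sqrt(5) / 128000 - 9426109 / 320000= -88.98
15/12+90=365/4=91.25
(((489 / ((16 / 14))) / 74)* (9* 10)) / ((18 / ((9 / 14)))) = 22005 / 1184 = 18.59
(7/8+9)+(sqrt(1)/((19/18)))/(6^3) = 4505/456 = 9.88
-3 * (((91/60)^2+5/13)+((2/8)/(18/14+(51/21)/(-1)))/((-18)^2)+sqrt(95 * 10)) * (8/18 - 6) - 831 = -158963515/202176+250 * sqrt(38)/3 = -272.56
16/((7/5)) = 80/7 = 11.43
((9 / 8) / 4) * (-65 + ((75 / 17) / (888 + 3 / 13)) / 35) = -44657925 / 2442832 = -18.28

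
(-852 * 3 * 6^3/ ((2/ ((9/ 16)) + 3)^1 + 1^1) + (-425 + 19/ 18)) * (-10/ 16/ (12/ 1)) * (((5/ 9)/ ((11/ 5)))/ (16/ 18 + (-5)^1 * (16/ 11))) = -2811201875/ 18565632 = -151.42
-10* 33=-330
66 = 66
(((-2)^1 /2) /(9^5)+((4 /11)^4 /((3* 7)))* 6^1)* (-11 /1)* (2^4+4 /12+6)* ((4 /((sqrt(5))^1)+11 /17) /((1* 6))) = -4037500534* sqrt(5) /24757178985 - 2018750267 /15304437918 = -0.50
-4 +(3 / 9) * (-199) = -211 / 3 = -70.33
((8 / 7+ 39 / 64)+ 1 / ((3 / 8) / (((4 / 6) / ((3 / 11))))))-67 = -710389 / 12096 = -58.73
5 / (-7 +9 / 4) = -20 / 19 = -1.05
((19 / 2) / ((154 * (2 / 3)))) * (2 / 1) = 57 / 308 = 0.19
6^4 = 1296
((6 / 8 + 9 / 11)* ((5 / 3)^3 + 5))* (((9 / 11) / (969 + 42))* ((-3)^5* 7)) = -847665 / 40777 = -20.79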